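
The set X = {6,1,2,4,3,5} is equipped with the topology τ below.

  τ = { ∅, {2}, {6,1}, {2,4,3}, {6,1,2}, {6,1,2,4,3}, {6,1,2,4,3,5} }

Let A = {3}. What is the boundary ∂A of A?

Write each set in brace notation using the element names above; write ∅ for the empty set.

open subsets of A: ∅; so int(A) = ∅
closure: X∖int(X∖A) = X∖{6,1,2} = {4,3,5}
∂A = {4,3,5} minus ∅ = {4,3,5}

{4,3,5}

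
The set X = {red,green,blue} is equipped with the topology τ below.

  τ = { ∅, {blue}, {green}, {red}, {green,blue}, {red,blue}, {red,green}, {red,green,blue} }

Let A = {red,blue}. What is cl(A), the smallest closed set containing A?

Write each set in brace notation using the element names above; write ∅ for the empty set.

complement {green}; its interior {green}; cl(A) = X∖{green} = {red,blue}

{red,blue}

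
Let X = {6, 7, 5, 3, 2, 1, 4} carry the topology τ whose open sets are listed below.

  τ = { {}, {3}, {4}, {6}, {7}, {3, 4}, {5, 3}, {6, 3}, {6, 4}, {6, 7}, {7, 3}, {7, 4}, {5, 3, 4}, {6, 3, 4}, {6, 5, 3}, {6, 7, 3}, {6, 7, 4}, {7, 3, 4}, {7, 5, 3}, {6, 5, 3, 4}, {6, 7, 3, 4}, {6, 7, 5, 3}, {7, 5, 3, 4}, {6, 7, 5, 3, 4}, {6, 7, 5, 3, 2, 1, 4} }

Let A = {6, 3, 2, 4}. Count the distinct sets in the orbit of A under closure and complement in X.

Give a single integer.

complement {7, 5, 1}; its interior {7}; cl(A) = X∖{7} = {6, 5, 3, 2, 1, 4}
With k = closure, c = complement:
  1. A     = {6, 3, 2, 4}
  2. kA    = {6, 5, 3, 2, 1, 4}
  3. cA    = {7, 5, 1}
  4. ckA   = {7}
  5. kcA   = {7, 5, 2, 1}
  6. kckA  = {7, 2, 1}
  7. ckcA  = {6, 3, 4}
  8. ckckA = {6, 5, 3, 4}
k, c of each give nothing new

8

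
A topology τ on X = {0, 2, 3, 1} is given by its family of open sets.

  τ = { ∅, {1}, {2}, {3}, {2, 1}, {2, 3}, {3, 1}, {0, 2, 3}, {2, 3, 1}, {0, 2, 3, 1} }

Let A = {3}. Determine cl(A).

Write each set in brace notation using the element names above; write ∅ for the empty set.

closure: X∖int(X∖A) = X∖{2, 1} = {0, 3}

{0, 3}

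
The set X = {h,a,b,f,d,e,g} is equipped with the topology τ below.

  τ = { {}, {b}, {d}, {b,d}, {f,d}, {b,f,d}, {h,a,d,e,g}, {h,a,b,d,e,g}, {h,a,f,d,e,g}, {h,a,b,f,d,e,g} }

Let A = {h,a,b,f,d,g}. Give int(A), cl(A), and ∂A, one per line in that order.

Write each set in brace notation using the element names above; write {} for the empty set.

interior: largest open inside A is {b,f,d} (from {}, {b}, {d}, {f,d}, {b,d}, {b,f,d})
cl via duality: int({e}) = {}, so X∖{} = {h,a,b,f,d,e,g}
cl∖int = {h,a,e,g}

int(A) = {b,f,d}
cl(A)  = {h,a,b,f,d,e,g}
∂A     = {h,a,e,g}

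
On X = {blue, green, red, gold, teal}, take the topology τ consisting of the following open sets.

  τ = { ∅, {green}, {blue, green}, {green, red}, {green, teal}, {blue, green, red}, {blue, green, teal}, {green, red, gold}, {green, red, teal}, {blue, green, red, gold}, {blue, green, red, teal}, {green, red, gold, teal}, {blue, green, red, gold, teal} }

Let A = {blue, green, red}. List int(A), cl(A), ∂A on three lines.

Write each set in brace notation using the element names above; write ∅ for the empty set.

int(A) = {blue, green, red}
cl(A)  = {blue, green, red, gold, teal}
∂A     = {gold, teal}

open subsets of A: ∅, {green}, {blue, green}, {green, red}, {blue, green, red}; so int(A) = {blue, green, red}
closure: X∖int(X∖A) = X∖∅ = {blue, green, red, gold, teal}
∂A = {blue, green, red, gold, teal} minus {blue, green, red} = {gold, teal}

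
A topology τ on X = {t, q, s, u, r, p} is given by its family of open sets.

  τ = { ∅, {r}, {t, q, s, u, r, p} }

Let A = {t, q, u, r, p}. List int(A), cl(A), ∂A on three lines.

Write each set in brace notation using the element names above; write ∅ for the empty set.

int(A) = {r}
cl(A)  = {t, q, s, u, r, p}
∂A     = {t, q, s, u, p}

interior: largest open inside A is {r} (from ∅, {r})
cl via duality: int({s}) = ∅, so X∖∅ = {t, q, s, u, r, p}
cl∖int = {t, q, s, u, p}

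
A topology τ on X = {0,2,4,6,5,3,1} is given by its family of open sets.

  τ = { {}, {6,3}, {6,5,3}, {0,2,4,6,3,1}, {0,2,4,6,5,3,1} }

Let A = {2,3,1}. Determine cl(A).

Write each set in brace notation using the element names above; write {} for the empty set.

{0,2,4,6,5,3,1}

cl via duality: int({0,4,6,5}) = {}, so X∖{} = {0,2,4,6,5,3,1}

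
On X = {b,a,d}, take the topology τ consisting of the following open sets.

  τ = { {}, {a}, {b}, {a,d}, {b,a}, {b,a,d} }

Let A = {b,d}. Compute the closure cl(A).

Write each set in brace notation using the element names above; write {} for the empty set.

cl via duality: int({a}) = {a}, so X∖{a} = {b,d}

{b,d}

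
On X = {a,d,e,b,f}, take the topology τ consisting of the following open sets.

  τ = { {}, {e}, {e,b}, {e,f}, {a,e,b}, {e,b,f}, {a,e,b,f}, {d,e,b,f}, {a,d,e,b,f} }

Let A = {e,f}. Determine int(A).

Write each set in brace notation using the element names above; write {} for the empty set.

{e,f}

open subsets of A: {}, {e}, {e,f}; so int(A) = {e,f}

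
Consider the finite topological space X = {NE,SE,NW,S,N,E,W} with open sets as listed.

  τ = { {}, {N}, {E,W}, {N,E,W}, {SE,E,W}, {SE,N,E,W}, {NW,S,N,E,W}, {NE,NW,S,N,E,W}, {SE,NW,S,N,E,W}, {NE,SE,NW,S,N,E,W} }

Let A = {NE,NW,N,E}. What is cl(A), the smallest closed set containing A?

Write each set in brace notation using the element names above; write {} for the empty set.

{NE,SE,NW,S,N,E,W}

complement {SE,S,W}; its interior {}; cl(A) = X∖{} = {NE,SE,NW,S,N,E,W}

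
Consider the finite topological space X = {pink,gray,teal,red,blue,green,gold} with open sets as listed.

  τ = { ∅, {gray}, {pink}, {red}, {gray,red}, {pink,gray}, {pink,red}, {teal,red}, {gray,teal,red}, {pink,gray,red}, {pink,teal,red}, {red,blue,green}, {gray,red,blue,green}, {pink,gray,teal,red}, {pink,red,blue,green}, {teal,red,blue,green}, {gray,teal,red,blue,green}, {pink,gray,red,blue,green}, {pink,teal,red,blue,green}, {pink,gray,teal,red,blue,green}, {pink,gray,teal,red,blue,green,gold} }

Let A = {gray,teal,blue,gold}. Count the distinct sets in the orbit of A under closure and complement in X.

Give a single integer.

cl via duality: int({pink,red,green}) = {pink,red}, so X∖{pink,red} = {gray,teal,blue,green,gold}
Write k for closure, c for complement:
  1. A     = {gray,teal,blue,gold}
  2. kA    = {gray,teal,blue,green,gold}
  3. cA    = {pink,red,green}
  4. ckA   = {pink,red}
  5. kcA   = {pink,teal,red,blue,green,gold}
  6. ckcA  = {gray}
  7. kckcA = {gray,gold}
  8. ckckcA = {pink,teal,red,blue,green}
applying k or c yields no new set

8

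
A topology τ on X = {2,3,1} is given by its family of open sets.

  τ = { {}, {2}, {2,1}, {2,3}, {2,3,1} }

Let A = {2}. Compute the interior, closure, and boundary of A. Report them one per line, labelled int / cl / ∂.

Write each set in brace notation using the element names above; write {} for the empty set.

int(A) = {2}
cl(A)  = {2,3,1}
∂A     = {3,1}

interior: largest open inside A is {2} (from {}, {2})
cl via duality: int({3,1}) = {}, so X∖{} = {2,3,1}
cl∖int = {3,1}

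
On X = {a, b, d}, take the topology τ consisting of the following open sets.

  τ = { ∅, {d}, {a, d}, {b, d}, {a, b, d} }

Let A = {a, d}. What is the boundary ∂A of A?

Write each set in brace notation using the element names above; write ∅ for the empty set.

open subsets of A: ∅, {d}, {a, d}; so int(A) = {a, d}
closure: X∖int(X∖A) = X∖∅ = {a, b, d}
∂A = {a, b, d} minus {a, d} = {b}

{b}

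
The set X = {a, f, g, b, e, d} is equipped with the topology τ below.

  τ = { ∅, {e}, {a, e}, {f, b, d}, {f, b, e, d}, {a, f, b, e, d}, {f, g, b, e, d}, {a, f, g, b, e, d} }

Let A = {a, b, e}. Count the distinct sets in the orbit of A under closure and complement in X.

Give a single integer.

closure: X∖int(X∖A) = X∖∅ = {a, f, g, b, e, d}
Let k=closure and c=complement:
  1. A     = {a, b, e}
  2. kA    = {a, f, g, b, e, d}
  3. cA    = {f, g, d}
  4. ckA   = ∅
  5. kcA   = {f, g, b, d}
  6. ckcA  = {a, e}
  7. kckcA = {a, g, e}
  8. ckckcA = {f, b, d}
— saturated at 8

8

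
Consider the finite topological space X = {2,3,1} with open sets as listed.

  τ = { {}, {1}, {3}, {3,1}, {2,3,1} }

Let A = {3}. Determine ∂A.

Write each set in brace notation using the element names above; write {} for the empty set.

{2}

interior: largest open inside A is {3} (from {}, {3})
cl via duality: int({2,1}) = {1}, so X∖{1} = {2,3}
cl∖int = {2}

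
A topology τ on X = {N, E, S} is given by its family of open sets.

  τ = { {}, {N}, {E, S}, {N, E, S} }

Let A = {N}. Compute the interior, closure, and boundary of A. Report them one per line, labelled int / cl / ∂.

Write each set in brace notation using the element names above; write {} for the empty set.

int(A) = {N}
cl(A)  = {N}
∂A     = {}

opens ⊆ A: {}, {N}; union → int = {N}
complement {E, S}; its interior {E, S}; cl(A) = X∖{E, S} = {N}
boundary = {N} ∖ {N} = {}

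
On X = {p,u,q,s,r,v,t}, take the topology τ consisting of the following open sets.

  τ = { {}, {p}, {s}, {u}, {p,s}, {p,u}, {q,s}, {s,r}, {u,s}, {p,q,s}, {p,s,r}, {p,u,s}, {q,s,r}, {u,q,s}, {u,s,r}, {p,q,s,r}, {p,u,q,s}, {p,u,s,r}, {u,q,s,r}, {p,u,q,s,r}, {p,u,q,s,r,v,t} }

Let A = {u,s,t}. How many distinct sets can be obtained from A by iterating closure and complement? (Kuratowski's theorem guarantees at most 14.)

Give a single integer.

cl via duality: int({p,q,r,v}) = {p}, so X∖{p} = {u,q,s,r,v,t}
Write k for closure, c for complement:
  1. A     = {u,s,t}
  2. kA    = {u,q,s,r,v,t}
  3. cA    = {p,q,r,v}
  4. ckA   = {p}
  5. kcA   = {p,q,r,v,t}
  6. kckA  = {p,v,t}
  7. ckcA  = {u,s}
  8. ckckA = {u,q,s,r}
applying k or c yields no new set

8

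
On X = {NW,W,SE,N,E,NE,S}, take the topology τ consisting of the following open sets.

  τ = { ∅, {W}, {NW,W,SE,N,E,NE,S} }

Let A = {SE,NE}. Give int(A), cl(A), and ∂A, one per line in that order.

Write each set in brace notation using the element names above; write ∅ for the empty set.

interior: largest open inside A is ∅ (from ∅)
cl via duality: int({NW,W,N,E,S}) = {W}, so X∖{W} = {NW,SE,N,E,NE,S}
cl∖int = {NW,SE,N,E,NE,S}

int(A) = ∅
cl(A)  = {NW,SE,N,E,NE,S}
∂A     = {NW,SE,N,E,NE,S}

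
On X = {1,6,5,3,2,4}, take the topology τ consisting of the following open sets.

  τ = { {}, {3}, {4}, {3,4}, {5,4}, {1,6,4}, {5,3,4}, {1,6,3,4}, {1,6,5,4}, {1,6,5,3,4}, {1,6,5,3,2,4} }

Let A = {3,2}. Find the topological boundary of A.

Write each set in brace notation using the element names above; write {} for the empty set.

{2}

U open, U⊆A: {}, {3}. int(A) = ⋃ = {3}
X∖A={1,6,5,4}, int(X∖A)={1,6,5,4}, hence cl(A)={3,2}
∂A: remove int from cl → {2}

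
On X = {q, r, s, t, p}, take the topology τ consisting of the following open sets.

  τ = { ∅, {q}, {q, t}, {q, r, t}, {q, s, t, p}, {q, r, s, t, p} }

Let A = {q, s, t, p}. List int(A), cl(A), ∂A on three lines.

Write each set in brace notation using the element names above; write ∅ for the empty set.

int(A) = {q, s, t, p}
cl(A)  = {q, r, s, t, p}
∂A     = {r}

interior: largest open inside A is {q, s, t, p} (from ∅, {q}, {q, t}, {q, s, t, p})
cl via duality: int({r}) = ∅, so X∖∅ = {q, r, s, t, p}
cl∖int = {r}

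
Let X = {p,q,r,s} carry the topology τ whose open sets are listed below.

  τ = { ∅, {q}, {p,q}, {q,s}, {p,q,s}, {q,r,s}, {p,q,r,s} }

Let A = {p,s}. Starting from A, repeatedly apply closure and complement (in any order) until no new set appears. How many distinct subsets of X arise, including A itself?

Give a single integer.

closure: X∖int(X∖A) = X∖{q} = {p,r,s}
Let k=closure and c=complement:
  1. A     = {p,s}
  2. kA    = {p,r,s}
  3. cA    = {q,r}
  4. ckA   = {q}
  5. kcA   = {p,q,r,s}
  6. ckcA  = ∅
— saturated at 6

6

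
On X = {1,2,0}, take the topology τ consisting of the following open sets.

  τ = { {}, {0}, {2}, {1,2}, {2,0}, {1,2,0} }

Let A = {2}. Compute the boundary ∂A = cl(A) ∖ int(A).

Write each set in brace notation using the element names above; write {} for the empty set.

{1}

opens ⊆ A: {}, {2}; union → int = {2}
complement {1,0}; its interior {0}; cl(A) = X∖{0} = {1,2}
boundary = {1,2} ∖ {2} = {1}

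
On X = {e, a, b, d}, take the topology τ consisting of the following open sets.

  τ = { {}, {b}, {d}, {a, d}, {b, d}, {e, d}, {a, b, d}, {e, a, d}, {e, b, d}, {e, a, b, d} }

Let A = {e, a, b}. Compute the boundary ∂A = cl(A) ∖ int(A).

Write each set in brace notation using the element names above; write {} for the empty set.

opens ⊆ A: {}, {b}; union → int = {b}
complement {d}; its interior {d}; cl(A) = X∖{d} = {e, a, b}
boundary = {e, a, b} ∖ {b} = {e, a}

{e, a}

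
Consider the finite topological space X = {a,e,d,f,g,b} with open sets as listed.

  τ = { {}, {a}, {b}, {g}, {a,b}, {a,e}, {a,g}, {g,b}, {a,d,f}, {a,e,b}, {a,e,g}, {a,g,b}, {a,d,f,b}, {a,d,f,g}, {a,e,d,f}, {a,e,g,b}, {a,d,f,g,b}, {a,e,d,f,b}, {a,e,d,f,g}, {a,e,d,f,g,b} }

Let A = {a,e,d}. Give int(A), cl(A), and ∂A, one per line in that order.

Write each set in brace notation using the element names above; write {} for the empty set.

interior: largest open inside A is {a,e} (from {}, {a}, {a,e})
cl via duality: int({f,g,b}) = {g,b}, so X∖{g,b} = {a,e,d,f}
cl∖int = {d,f}

int(A) = {a,e}
cl(A)  = {a,e,d,f}
∂A     = {d,f}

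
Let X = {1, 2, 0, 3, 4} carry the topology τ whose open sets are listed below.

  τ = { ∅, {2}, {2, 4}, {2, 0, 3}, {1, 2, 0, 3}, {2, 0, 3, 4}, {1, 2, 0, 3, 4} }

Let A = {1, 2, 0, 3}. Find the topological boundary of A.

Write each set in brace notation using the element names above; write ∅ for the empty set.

{4}

interior: largest open inside A is {1, 2, 0, 3} (from ∅, {2}, {2, 0, 3}, {1, 2, 0, 3})
cl via duality: int({4}) = ∅, so X∖∅ = {1, 2, 0, 3, 4}
cl∖int = {4}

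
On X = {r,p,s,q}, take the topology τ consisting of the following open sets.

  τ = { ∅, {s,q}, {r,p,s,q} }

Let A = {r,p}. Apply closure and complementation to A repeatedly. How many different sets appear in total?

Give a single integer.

closure: X∖int(X∖A) = X∖{s,q} = {r,p}
Let k=closure and c=complement:
  1. A     = {r,p}
  2. cA    = {s,q}
  3. kcA   = {r,p,s,q}
  4. ckcA  = ∅
— saturated at 4

4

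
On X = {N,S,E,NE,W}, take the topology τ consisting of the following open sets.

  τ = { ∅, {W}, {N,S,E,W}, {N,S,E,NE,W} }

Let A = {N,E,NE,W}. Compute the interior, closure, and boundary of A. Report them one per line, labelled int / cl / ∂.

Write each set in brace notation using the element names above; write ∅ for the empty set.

int(A) = {W}
cl(A)  = {N,S,E,NE,W}
∂A     = {N,S,E,NE}

opens ⊆ A: ∅, {W}; union → int = {W}
complement {S}; its interior ∅; cl(A) = X∖∅ = {N,S,E,NE,W}
boundary = {N,S,E,NE,W} ∖ {W} = {N,S,E,NE}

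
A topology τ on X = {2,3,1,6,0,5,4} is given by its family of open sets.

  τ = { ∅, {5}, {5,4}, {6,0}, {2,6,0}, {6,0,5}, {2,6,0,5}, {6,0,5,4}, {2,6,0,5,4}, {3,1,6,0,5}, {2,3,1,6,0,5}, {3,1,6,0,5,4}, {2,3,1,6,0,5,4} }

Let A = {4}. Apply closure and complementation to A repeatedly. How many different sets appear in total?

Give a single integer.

closure: X∖int(X∖A) = X∖{2,3,1,6,0,5} = {4}
Let k=closure and c=complement:
  1. A     = {4}
  2. cA    = {2,3,1,6,0,5}
  3. kcA   = {2,3,1,6,0,5,4}
  4. ckcA  = ∅
— saturated at 4

4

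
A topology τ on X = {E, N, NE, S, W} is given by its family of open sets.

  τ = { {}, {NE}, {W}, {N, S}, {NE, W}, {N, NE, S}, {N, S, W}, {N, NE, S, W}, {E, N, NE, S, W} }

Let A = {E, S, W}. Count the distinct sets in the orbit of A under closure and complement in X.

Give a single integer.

complement {N, NE}; its interior {NE}; cl(A) = X∖{NE} = {E, N, S, W}
With k = closure, c = complement:
  1. A     = {E, S, W}
  2. kA    = {E, N, S, W}
  3. cA    = {N, NE}
  4. ckA   = {NE}
  5. kcA   = {E, N, NE, S}
  6. kckA  = {E, NE}
  7. ckcA  = {W}
  8. ckckA = {N, S, W}
  9. kckcA = {E, W}
  10. ckckcA = {N, NE, S}
k, c of each give nothing new

10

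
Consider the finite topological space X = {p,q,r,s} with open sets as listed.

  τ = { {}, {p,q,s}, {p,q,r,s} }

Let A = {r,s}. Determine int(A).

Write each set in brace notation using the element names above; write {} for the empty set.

{}

open subsets of A: {}; so int(A) = {}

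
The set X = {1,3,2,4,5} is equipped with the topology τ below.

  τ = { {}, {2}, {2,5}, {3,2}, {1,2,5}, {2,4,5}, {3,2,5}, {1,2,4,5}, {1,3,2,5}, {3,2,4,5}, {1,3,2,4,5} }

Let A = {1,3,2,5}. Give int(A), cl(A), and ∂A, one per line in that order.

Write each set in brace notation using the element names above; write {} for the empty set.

int(A) = {1,3,2,5}
cl(A)  = {1,3,2,4,5}
∂A     = {4}

interior: largest open inside A is {1,3,2,5} (from {}, {2}, {3,2}, {2,5}, {3,2,5}, {1,2,5}, {1,3,2,5})
cl via duality: int({4}) = {}, so X∖{} = {1,3,2,4,5}
cl∖int = {4}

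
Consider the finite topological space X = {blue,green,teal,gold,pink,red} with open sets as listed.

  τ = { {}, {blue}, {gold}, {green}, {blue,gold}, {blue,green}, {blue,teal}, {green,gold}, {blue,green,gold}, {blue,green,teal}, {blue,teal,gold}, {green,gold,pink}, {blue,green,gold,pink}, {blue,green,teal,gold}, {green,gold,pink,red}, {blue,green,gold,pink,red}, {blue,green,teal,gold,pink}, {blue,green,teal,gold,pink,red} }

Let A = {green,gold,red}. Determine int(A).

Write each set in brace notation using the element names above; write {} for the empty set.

{green,gold}

U open, U⊆A: {}, {gold}, {green}, {green,gold}. int(A) = ⋃ = {green,gold}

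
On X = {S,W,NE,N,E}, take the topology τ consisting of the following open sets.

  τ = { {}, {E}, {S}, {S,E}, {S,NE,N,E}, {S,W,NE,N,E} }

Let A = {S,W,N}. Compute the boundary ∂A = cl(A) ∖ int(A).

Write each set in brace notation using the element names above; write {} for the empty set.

{W,NE,N}

U open, U⊆A: {}, {S}. int(A) = ⋃ = {S}
X∖A={NE,E}, int(X∖A)={E}, hence cl(A)={S,W,NE,N}
∂A: remove int from cl → {W,NE,N}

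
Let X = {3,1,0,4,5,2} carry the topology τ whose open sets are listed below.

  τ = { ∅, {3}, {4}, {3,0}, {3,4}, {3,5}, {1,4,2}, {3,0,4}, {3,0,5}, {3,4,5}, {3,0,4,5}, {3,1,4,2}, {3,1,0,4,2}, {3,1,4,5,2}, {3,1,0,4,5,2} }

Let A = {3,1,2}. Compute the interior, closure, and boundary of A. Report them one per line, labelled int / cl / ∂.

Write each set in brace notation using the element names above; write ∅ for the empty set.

int(A) = {3}
cl(A)  = {3,1,0,5,2}
∂A     = {1,0,5,2}

interior: largest open inside A is {3} (from ∅, {3})
cl via duality: int({0,4,5}) = {4}, so X∖{4} = {3,1,0,5,2}
cl∖int = {1,0,5,2}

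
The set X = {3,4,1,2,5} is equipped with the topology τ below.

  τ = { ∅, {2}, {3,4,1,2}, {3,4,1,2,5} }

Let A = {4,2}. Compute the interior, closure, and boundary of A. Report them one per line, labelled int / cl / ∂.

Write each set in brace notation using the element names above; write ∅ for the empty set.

int(A) = {2}
cl(A)  = {3,4,1,2,5}
∂A     = {3,4,1,5}

open subsets of A: ∅, {2}; so int(A) = {2}
closure: X∖int(X∖A) = X∖∅ = {3,4,1,2,5}
∂A = {3,4,1,2,5} minus {2} = {3,4,1,5}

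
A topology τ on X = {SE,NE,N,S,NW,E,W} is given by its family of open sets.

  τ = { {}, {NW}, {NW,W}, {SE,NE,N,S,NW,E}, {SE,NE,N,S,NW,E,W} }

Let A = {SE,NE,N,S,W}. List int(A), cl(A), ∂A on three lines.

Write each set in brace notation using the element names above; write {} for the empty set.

opens ⊆ A: {}; union → int = {}
complement {NW,E}; its interior {NW}; cl(A) = X∖{NW} = {SE,NE,N,S,E,W}
boundary = {SE,NE,N,S,E,W} ∖ {} = {SE,NE,N,S,E,W}

int(A) = {}
cl(A)  = {SE,NE,N,S,E,W}
∂A     = {SE,NE,N,S,E,W}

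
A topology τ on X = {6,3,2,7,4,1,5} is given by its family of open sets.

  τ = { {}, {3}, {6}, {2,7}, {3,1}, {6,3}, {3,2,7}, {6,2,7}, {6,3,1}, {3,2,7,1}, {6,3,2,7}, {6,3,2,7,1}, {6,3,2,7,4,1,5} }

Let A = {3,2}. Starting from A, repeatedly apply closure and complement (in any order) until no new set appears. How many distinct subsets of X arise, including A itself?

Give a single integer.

cl via duality: int({6,7,4,1,5}) = {6}, so X∖{6} = {3,2,7,4,1,5}
Write k for closure, c for complement:
  1. A     = {3,2}
  2. kA    = {3,2,7,4,1,5}
  3. cA    = {6,7,4,1,5}
  4. ckA   = {6}
  5. kcA   = {6,2,7,4,1,5}
  6. kckA  = {6,4,5}
  7. ckcA  = {3}
  8. ckckA = {3,2,7,1}
  9. kckcA = {3,4,1,5}
  10. ckckcA = {6,2,7}
  11. kckckcA = {6,2,7,4,5}
  12. ckckckcA = {3,1}
applying k or c yields no new set

12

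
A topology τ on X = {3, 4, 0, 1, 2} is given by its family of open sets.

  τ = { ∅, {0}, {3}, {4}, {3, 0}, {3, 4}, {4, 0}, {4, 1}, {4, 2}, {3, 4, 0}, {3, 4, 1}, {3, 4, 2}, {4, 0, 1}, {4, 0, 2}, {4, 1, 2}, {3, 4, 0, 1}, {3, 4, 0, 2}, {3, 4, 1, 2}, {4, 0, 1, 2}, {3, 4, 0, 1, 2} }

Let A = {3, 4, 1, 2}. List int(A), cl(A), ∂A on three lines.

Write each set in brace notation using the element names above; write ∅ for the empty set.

int(A) = {3, 4, 1, 2}
cl(A)  = {3, 4, 1, 2}
∂A     = ∅

open subsets of A: ∅, {4}, {3}, {3, 4}, {4, 2}, {4, 1}, {3, 4, 1}, {4, 1, 2}, {3, 4, 2}, {3, 4, 1, 2}; so int(A) = {3, 4, 1, 2}
closure: X∖int(X∖A) = X∖{0} = {3, 4, 1, 2}
∂A = {3, 4, 1, 2} minus {3, 4, 1, 2} = ∅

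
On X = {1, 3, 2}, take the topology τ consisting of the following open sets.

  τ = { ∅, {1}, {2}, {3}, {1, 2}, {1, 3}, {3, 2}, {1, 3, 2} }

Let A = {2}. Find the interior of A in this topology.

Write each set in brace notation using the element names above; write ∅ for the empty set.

{2}

opens ⊆ A: ∅, {2}; union → int = {2}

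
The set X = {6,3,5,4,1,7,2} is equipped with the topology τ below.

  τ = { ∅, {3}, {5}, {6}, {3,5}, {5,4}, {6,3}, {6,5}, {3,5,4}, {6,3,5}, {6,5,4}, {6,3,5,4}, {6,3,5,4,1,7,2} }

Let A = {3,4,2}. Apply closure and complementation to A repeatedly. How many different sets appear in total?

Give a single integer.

X∖A={6,5,1,7}, int(X∖A)={6,5}, hence cl(A)={3,4,1,7,2}
Orbit (k=closure, c=complement):
  1. A     = {3,4,2}
  2. kA    = {3,4,1,7,2}
  3. cA    = {6,5,1,7}
  4. ckA   = {6,5}
  5. kcA   = {6,5,4,1,7,2}
  6. ckcA  = {3}
  7. kckcA = {3,1,7,2}
  8. ckckcA = {6,5,4}
(closed under both — stop)

8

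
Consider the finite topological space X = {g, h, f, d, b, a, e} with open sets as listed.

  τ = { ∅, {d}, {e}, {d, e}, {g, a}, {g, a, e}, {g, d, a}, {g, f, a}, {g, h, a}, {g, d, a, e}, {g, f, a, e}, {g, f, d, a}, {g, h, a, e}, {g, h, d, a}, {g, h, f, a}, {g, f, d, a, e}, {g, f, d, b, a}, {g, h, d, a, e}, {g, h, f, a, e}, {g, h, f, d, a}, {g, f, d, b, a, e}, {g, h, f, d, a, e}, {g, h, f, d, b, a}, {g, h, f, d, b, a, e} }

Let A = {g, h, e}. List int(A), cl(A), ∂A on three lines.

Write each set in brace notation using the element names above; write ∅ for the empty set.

interior: largest open inside A is {e} (from ∅, {e})
cl via duality: int({f, d, b, a}) = {d}, so X∖{d} = {g, h, f, b, a, e}
cl∖int = {g, h, f, b, a}

int(A) = {e}
cl(A)  = {g, h, f, b, a, e}
∂A     = {g, h, f, b, a}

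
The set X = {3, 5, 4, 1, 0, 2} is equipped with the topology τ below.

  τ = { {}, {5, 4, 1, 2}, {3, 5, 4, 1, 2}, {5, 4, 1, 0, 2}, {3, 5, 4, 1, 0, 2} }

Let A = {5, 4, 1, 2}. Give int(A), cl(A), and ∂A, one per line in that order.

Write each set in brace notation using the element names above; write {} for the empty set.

interior: largest open inside A is {5, 4, 1, 2} (from {}, {5, 4, 1, 2})
cl via duality: int({3, 0}) = {}, so X∖{} = {3, 5, 4, 1, 0, 2}
cl∖int = {3, 0}

int(A) = {5, 4, 1, 2}
cl(A)  = {3, 5, 4, 1, 0, 2}
∂A     = {3, 0}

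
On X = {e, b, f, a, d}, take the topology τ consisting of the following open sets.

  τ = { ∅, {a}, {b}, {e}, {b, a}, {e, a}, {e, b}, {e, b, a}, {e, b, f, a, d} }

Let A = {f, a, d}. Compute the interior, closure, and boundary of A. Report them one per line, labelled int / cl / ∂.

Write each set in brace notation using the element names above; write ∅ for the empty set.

open subsets of A: ∅, {a}; so int(A) = {a}
closure: X∖int(X∖A) = X∖{e, b} = {f, a, d}
∂A = {f, a, d} minus {a} = {f, d}

int(A) = {a}
cl(A)  = {f, a, d}
∂A     = {f, d}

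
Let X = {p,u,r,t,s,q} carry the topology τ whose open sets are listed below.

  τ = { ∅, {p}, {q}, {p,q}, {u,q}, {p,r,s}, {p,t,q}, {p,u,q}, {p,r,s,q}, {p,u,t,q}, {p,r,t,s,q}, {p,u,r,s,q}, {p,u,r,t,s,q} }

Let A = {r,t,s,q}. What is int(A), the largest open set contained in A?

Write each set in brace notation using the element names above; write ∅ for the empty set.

{q}

interior: largest open inside A is {q} (from ∅, {q})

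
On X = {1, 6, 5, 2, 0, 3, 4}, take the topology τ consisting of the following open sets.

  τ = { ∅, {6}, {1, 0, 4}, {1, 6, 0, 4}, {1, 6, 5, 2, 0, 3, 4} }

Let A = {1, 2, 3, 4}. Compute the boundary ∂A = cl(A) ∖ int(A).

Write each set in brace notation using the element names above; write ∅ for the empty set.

{1, 5, 2, 0, 3, 4}

interior: largest open inside A is ∅ (from ∅)
cl via duality: int({6, 5, 0}) = {6}, so X∖{6} = {1, 5, 2, 0, 3, 4}
cl∖int = {1, 5, 2, 0, 3, 4}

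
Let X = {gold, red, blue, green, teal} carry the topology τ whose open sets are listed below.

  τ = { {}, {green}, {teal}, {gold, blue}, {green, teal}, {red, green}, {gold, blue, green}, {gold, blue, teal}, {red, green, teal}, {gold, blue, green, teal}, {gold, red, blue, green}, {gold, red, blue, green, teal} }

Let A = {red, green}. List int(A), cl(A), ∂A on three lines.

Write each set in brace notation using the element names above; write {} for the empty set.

opens ⊆ A: {}, {green}, {red, green}; union → int = {red, green}
complement {gold, blue, teal}; its interior {gold, blue, teal}; cl(A) = X∖{gold, blue, teal} = {red, green}
boundary = {red, green} ∖ {red, green} = {}

int(A) = {red, green}
cl(A)  = {red, green}
∂A     = {}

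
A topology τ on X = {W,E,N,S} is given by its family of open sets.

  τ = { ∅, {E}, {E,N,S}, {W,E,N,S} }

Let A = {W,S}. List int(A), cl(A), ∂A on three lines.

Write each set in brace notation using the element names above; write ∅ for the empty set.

open subsets of A: ∅; so int(A) = ∅
closure: X∖int(X∖A) = X∖{E} = {W,N,S}
∂A = {W,N,S} minus ∅ = {W,N,S}

int(A) = ∅
cl(A)  = {W,N,S}
∂A     = {W,N,S}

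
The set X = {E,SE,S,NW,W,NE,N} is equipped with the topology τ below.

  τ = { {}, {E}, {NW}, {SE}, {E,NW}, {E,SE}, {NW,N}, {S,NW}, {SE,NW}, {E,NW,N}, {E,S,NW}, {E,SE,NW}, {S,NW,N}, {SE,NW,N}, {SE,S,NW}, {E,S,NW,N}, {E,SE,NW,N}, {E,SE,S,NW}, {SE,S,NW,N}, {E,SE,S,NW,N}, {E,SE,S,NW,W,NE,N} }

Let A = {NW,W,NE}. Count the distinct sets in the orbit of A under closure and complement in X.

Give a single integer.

complement {E,SE,S,N}; its interior {E,SE}; cl(A) = X∖{E,SE} = {S,NW,W,NE,N}
With k = closure, c = complement:
  1. A     = {NW,W,NE}
  2. kA    = {S,NW,W,NE,N}
  3. cA    = {E,SE,S,N}
  4. ckA   = {E,SE}
  5. kcA   = {E,SE,S,W,NE,N}
  6. kckA  = {E,SE,W,NE}
  7. ckcA  = {NW}
  8. ckckA = {S,NW,N}
k, c of each give nothing new

8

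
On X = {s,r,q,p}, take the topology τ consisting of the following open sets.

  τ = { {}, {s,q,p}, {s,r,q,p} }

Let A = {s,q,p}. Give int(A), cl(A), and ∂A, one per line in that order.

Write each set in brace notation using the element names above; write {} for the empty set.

opens ⊆ A: {}, {s,q,p}; union → int = {s,q,p}
complement {r}; its interior {}; cl(A) = X∖{} = {s,r,q,p}
boundary = {s,r,q,p} ∖ {s,q,p} = {r}

int(A) = {s,q,p}
cl(A)  = {s,r,q,p}
∂A     = {r}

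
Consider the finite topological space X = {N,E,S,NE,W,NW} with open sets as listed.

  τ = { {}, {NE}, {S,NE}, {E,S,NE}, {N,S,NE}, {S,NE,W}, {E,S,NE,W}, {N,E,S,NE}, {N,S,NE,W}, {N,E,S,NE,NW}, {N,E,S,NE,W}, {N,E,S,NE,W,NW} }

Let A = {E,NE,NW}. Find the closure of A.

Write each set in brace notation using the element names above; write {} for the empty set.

X∖A={N,S,W}, int(X∖A)={}, hence cl(A)={N,E,S,NE,W,NW}

{N,E,S,NE,W,NW}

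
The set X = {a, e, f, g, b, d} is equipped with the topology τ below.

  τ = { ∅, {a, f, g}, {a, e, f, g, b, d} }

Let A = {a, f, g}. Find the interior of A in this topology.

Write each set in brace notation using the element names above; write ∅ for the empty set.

{a, f, g}

interior: largest open inside A is {a, f, g} (from ∅, {a, f, g})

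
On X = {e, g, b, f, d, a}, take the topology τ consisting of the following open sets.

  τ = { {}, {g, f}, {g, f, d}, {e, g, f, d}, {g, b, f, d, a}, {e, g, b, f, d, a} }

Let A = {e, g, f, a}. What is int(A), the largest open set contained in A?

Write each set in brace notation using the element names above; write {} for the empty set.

interior: largest open inside A is {g, f} (from {}, {g, f})

{g, f}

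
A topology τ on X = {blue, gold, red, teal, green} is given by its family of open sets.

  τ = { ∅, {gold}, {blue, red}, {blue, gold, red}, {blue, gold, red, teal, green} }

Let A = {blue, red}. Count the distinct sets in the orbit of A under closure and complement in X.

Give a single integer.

4

complement {gold, teal, green}; its interior {gold}; cl(A) = X∖{gold} = {blue, red, teal, green}
With k = closure, c = complement:
  1. A     = {blue, red}
  2. kA    = {blue, red, teal, green}
  3. cA    = {gold, teal, green}
  4. ckA   = {gold}
k, c of each give nothing new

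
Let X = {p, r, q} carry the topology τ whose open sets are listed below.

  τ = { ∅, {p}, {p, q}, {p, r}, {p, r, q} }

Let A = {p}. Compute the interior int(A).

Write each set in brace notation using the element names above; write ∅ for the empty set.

open subsets of A: ∅, {p}; so int(A) = {p}

{p}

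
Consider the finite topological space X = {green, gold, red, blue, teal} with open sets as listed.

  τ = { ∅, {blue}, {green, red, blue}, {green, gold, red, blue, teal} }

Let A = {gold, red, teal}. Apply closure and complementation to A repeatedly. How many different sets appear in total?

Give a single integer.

6

closure: X∖int(X∖A) = X∖{blue} = {green, gold, red, teal}
Let k=closure and c=complement:
  1. A     = {gold, red, teal}
  2. kA    = {green, gold, red, teal}
  3. cA    = {green, blue}
  4. ckA   = {blue}
  5. kcA   = {green, gold, red, blue, teal}
  6. ckcA  = ∅
— saturated at 6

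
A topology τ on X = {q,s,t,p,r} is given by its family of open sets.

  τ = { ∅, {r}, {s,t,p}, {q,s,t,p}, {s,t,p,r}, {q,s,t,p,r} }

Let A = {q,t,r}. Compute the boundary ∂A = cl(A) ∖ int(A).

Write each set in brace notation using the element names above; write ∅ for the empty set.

interior: largest open inside A is {r} (from ∅, {r})
cl via duality: int({s,p}) = ∅, so X∖∅ = {q,s,t,p,r}
cl∖int = {q,s,t,p}

{q,s,t,p}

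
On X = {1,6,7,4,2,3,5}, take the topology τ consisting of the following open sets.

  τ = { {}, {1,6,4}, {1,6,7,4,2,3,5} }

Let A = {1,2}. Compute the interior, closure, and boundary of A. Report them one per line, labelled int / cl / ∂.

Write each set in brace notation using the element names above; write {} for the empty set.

opens ⊆ A: {}; union → int = {}
complement {6,7,4,3,5}; its interior {}; cl(A) = X∖{} = {1,6,7,4,2,3,5}
boundary = {1,6,7,4,2,3,5} ∖ {} = {1,6,7,4,2,3,5}

int(A) = {}
cl(A)  = {1,6,7,4,2,3,5}
∂A     = {1,6,7,4,2,3,5}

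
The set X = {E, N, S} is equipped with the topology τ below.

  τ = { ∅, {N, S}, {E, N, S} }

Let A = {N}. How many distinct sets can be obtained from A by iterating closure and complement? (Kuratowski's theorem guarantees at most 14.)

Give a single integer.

closure: X∖int(X∖A) = X∖∅ = {E, N, S}
Let k=closure and c=complement:
  1. A     = {N}
  2. kA    = {E, N, S}
  3. cA    = {E, S}
  4. ckA   = ∅
— saturated at 4

4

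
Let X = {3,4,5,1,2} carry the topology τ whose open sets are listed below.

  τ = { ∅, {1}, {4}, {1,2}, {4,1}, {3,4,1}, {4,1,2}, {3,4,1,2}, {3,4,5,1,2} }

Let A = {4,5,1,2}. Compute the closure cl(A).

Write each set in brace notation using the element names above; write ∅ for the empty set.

{3,4,5,1,2}

cl via duality: int({3}) = ∅, so X∖∅ = {3,4,5,1,2}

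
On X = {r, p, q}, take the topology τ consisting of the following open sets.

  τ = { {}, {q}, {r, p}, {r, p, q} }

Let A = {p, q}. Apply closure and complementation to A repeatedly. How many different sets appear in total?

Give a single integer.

6

complement {r}; its interior {}; cl(A) = X∖{} = {r, p, q}
With k = closure, c = complement:
  1. A     = {p, q}
  2. kA    = {r, p, q}
  3. cA    = {r}
  4. ckA   = {}
  5. kcA   = {r, p}
  6. ckcA  = {q}
k, c of each give nothing new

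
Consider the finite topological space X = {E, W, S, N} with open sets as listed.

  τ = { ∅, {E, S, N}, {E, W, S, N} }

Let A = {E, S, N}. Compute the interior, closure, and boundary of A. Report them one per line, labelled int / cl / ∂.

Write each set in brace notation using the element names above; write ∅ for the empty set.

int(A) = {E, S, N}
cl(A)  = {E, W, S, N}
∂A     = {W}

open subsets of A: ∅, {E, S, N}; so int(A) = {E, S, N}
closure: X∖int(X∖A) = X∖∅ = {E, W, S, N}
∂A = {E, W, S, N} minus {E, S, N} = {W}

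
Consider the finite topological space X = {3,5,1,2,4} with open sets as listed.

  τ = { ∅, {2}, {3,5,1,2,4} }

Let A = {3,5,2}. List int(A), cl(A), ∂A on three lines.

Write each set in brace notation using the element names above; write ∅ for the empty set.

int(A) = {2}
cl(A)  = {3,5,1,2,4}
∂A     = {3,5,1,4}

U open, U⊆A: ∅, {2}. int(A) = ⋃ = {2}
X∖A={1,4}, int(X∖A)=∅, hence cl(A)={3,5,1,2,4}
∂A: remove int from cl → {3,5,1,4}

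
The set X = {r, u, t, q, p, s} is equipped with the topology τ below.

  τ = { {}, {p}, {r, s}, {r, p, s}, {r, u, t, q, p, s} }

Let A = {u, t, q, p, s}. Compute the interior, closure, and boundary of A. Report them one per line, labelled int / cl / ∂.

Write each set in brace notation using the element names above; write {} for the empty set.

int(A) = {p}
cl(A)  = {r, u, t, q, p, s}
∂A     = {r, u, t, q, s}

U open, U⊆A: {}, {p}. int(A) = ⋃ = {p}
X∖A={r}, int(X∖A)={}, hence cl(A)={r, u, t, q, p, s}
∂A: remove int from cl → {r, u, t, q, s}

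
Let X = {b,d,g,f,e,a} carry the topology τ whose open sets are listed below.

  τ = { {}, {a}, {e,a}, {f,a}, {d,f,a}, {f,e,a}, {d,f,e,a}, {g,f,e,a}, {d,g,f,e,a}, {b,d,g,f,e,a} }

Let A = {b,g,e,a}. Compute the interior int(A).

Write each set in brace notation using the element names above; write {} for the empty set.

{e,a}

open subsets of A: {}, {a}, {e,a}; so int(A) = {e,a}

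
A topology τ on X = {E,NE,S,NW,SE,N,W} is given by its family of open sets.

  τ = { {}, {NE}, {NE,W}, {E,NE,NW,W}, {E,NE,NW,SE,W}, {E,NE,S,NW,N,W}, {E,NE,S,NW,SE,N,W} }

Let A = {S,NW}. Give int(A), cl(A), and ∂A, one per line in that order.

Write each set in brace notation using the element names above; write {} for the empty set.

int(A) = {}
cl(A)  = {E,S,NW,SE,N}
∂A     = {E,S,NW,SE,N}

open subsets of A: {}; so int(A) = {}
closure: X∖int(X∖A) = X∖{NE,W} = {E,S,NW,SE,N}
∂A = {E,S,NW,SE,N} minus {} = {E,S,NW,SE,N}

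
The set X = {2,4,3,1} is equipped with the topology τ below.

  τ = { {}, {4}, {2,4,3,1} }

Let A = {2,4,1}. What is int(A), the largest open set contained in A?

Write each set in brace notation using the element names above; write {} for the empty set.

{4}

U open, U⊆A: {}, {4}. int(A) = ⋃ = {4}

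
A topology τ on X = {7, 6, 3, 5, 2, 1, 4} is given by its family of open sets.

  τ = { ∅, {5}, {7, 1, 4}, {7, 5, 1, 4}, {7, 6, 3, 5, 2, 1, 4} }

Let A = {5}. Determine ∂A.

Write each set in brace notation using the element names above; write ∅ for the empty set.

{6, 3, 2}

opens ⊆ A: ∅, {5}; union → int = {5}
complement {7, 6, 3, 2, 1, 4}; its interior {7, 1, 4}; cl(A) = X∖{7, 1, 4} = {6, 3, 5, 2}
boundary = {6, 3, 5, 2} ∖ {5} = {6, 3, 2}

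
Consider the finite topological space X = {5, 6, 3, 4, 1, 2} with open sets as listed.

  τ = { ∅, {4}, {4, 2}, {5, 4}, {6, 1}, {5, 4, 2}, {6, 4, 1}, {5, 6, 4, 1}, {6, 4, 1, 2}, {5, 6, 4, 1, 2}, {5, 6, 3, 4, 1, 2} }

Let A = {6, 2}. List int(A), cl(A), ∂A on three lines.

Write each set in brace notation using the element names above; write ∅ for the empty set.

opens ⊆ A: ∅; union → int = ∅
complement {5, 3, 4, 1}; its interior {5, 4}; cl(A) = X∖{5, 4} = {6, 3, 1, 2}
boundary = {6, 3, 1, 2} ∖ ∅ = {6, 3, 1, 2}

int(A) = ∅
cl(A)  = {6, 3, 1, 2}
∂A     = {6, 3, 1, 2}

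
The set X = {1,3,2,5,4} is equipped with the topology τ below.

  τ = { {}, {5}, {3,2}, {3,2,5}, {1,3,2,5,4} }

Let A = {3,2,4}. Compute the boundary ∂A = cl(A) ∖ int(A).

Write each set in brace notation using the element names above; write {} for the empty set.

U open, U⊆A: {}, {3,2}. int(A) = ⋃ = {3,2}
X∖A={1,5}, int(X∖A)={5}, hence cl(A)={1,3,2,4}
∂A: remove int from cl → {1,4}

{1,4}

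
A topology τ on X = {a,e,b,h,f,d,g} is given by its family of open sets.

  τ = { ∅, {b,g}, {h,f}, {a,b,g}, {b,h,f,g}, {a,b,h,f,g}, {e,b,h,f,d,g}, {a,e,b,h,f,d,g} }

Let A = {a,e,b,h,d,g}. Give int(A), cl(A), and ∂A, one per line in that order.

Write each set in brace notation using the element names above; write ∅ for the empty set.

U open, U⊆A: ∅, {b,g}, {a,b,g}. int(A) = ⋃ = {a,b,g}
X∖A={f}, int(X∖A)=∅, hence cl(A)={a,e,b,h,f,d,g}
∂A: remove int from cl → {e,h,f,d}

int(A) = {a,b,g}
cl(A)  = {a,e,b,h,f,d,g}
∂A     = {e,h,f,d}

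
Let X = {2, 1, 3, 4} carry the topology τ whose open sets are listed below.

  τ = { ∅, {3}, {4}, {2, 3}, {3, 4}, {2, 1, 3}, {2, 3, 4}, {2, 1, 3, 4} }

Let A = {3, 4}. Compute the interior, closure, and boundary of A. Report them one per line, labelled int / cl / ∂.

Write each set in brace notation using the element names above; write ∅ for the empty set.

int(A) = {3, 4}
cl(A)  = {2, 1, 3, 4}
∂A     = {2, 1}

interior: largest open inside A is {3, 4} (from ∅, {4}, {3}, {3, 4})
cl via duality: int({2, 1}) = ∅, so X∖∅ = {2, 1, 3, 4}
cl∖int = {2, 1}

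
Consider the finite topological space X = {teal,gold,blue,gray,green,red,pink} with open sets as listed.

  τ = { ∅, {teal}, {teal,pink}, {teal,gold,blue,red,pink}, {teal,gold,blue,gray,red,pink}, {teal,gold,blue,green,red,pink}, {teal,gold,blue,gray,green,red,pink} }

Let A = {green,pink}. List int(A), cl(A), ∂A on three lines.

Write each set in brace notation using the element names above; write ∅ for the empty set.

int(A) = ∅
cl(A)  = {gold,blue,gray,green,red,pink}
∂A     = {gold,blue,gray,green,red,pink}

U open, U⊆A: ∅. int(A) = ⋃ = ∅
X∖A={teal,gold,blue,gray,red}, int(X∖A)={teal}, hence cl(A)={gold,blue,gray,green,red,pink}
∂A: remove int from cl → {gold,blue,gray,green,red,pink}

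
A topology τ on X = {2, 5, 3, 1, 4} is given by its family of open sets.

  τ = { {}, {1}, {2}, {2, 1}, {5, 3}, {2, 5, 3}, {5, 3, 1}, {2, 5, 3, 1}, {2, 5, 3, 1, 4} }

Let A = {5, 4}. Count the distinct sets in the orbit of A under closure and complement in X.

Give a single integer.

8

cl via duality: int({2, 3, 1}) = {2, 1}, so X∖{2, 1} = {5, 3, 4}
Write k for closure, c for complement:
  1. A     = {5, 4}
  2. kA    = {5, 3, 4}
  3. cA    = {2, 3, 1}
  4. ckA   = {2, 1}
  5. kcA   = {2, 5, 3, 1, 4}
  6. kckA  = {2, 1, 4}
  7. ckcA  = {}
  8. ckckA = {5, 3}
applying k or c yields no new set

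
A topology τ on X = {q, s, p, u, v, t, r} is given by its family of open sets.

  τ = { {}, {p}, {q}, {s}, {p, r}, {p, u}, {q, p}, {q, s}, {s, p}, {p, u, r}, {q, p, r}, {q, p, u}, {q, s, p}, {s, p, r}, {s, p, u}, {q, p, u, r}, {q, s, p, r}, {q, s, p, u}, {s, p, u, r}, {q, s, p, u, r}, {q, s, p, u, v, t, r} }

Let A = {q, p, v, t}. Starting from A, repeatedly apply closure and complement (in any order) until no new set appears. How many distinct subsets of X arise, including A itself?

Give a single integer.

8

complement {s, u, r}; its interior {s}; cl(A) = X∖{s} = {q, p, u, v, t, r}
With k = closure, c = complement:
  1. A     = {q, p, v, t}
  2. kA    = {q, p, u, v, t, r}
  3. cA    = {s, u, r}
  4. ckA   = {s}
  5. kcA   = {s, u, v, t, r}
  6. kckA  = {s, v, t}
  7. ckcA  = {q, p}
  8. ckckA = {q, p, u, r}
k, c of each give nothing new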